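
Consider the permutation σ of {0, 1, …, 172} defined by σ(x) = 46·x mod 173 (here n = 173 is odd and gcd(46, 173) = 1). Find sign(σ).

-1

Trace 27: π^k(27) = [27, 31, 42, 29, 123, 122, 76] for k=0..6.
Cycle type of π: 172 + 1; total 2 cycles.
n − c = 173 − 2 = 171; sign = (−1)^171 = -1.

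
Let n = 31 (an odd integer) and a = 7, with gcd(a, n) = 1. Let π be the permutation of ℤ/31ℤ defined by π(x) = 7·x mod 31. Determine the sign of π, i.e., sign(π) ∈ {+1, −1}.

+1

Trace 19: π^k(19) = [19, 9, 1, 7, 18, 2, 14] for k=0..6.
The orbit structure of x ↦ 7x mod 31: 3 orbits of sizes [15, 15, 1].
n − c = 31 − 3 = 28; sign = (−1)^28 = +1.
Via Zolotarev, sign(π_{7}) = (7|31) = +1.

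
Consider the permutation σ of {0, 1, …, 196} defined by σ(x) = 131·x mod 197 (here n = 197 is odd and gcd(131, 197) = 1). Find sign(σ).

-1

Trace 86: π^k(86) = [86, 37, 119, 26, 57, 178, 72] for k=0..6.
π_131 has 2 disjoint cycles with lengths [196, 1] on {0,…,196}.
sign(π) = (−1)^{n − #cycles} = (−1)^{197−2} = (−1)^195 = -1.
Via Zolotarev, sign(π_{131}) = (131|197) = -1.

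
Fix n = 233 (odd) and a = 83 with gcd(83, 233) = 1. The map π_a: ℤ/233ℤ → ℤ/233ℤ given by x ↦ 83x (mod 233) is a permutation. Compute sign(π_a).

-1

Trace 156: π^k(156) = [156, 133, 88, 81, 199, 207, 172] for k=0..6.
π_83 has 2 disjoint cycles with lengths [232, 1] on {0,…,232}.
n − c = 233 − 2 = 231; sign = (−1)^231 = -1.
Via Zolotarev, sign(π_{83}) = (83|233) = -1.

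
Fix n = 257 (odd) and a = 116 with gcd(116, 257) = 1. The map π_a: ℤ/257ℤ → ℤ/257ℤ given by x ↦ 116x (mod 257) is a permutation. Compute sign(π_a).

+1

Orbit of 13 under x↦116x: [13, 223, 168, 213, 36, 64, 228]… (length divides ord_257(116)).
Decompose π into cycles: lengths [128, 128, 1] (3 cycles, including the fixed point 0).
Σ(ℓ_i−1) = 257−3 = 254; sign = (−1)^254 = +1.
Check: (116/257) = +1 by Zolotarev.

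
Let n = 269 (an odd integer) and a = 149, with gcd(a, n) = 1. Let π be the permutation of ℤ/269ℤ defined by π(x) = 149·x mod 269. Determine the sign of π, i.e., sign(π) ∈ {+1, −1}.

+1

Orbit of 93 under x↦149x: [93, 138, 118, 97, 196, 152, 52]… (length divides ord_269(149)).
The orbit structure of x ↦ 149x mod 269: 3 orbits of sizes [134, 134, 1].
sign(π) = (−1)^{n − #cycles} = (−1)^{269−3} = (−1)^266 = +1.
Via Zolotarev, sign(π_{149}) = (149|269) = +1.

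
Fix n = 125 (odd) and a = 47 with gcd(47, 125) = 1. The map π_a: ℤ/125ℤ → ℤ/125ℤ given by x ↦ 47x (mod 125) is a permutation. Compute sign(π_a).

Trace 67: π^k(67) = [67, 24, 3, 16, 2, 94, 43] for k=0..6.
The orbit structure of x ↦ 47x mod 125: 4 orbits of sizes [100, 20, 4, 1].
sign(π) = (−1)^{n − #cycles} = (−1)^{125−4} = (−1)^121 = -1.
Zolotarev: (47|125) = -1, matching the cycle-count sign.

-1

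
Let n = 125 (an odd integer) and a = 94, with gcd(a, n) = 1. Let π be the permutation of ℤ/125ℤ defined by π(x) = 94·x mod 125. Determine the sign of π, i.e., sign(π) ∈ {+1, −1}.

Orbit of 9 under x↦94x: [9, 96, 24, 6, 64, 16, 4]… (length divides ord_125(94)).
Cycle lengths of π_94 on ℤ/125ℤ: [50, 50, 10, 10, 2, 2, 1]; 7 cycles in total.
7 cycles on 125: each ℓ→(−1)^(ℓ−1), product (−1)^118 = +1.
Check: (94/125) = +1 by Zolotarev.

+1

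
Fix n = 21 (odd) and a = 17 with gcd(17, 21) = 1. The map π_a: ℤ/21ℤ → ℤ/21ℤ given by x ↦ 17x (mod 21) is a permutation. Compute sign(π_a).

+1

Trace 1: π^k(1) = [1, 17, 16, 20, 4, 5] for k=0..5.
5 cycles of lengths [6, 6, 6, 2, 1].
Σ(ℓ_i−1) = 21−5 = 16; sign = (−1)^16 = +1.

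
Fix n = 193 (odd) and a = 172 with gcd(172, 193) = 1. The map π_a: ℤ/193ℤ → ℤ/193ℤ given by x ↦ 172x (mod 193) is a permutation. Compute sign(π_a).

Start at x=165: 165 → 9 → 4 → 109 → 27 → 12 → 134 → … (one orbit).
Decompose π into cycles: lengths [48, 48, 48, 48, 1] (5 cycles, including the fixed point 0).
n − c = 193 − 5 = 188; sign = (−1)^188 = +1.
The Jacobi symbol (172|193) = +1 (Zolotarev) agrees.

+1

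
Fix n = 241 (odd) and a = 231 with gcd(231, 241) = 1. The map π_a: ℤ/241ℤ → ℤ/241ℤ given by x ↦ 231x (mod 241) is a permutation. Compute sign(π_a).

Orbit of 205 under x↦231x: [205, 119, 15, 91, 54, 183, 98]… (length divides ord_241(231)).
π_231 has 17 disjoint cycles with lengths [15, 15, 15, 15, 15, 15, 15, 15, 15, 15, 15, 15, 15, 15, 15, 15, 1] on {0,…,240}.
With 17 cycles on 241 points, sign = (−1)^{241−17} = +1.

+1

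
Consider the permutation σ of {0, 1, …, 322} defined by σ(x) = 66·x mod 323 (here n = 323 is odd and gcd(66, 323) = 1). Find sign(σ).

+1

Start at x=157: 157 → 26 → 101 → 206 → 30 → 42 → 188 → … (one orbit).
Decompose π into cycles: lengths [72, 72, 72, 72, 9, 9, 8, 8, 1] (9 cycles, including the fixed point 0).
sign(π) = (−1)^{n − #cycles} = (−1)^{323−9} = (−1)^314 = +1.
Zolotarev: (66|323) = +1, matching the cycle-count sign.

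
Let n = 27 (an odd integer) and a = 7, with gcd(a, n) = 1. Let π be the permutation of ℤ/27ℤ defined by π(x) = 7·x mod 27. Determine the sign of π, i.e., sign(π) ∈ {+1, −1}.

+1

Orbit of 22 under x↦7x: [22, 19, 25, 13, 10, 16, 4]… (length divides ord_27(7)).
π_7 has 7 disjoint cycles with lengths [9, 9, 3, 3, 1, 1, 1] on {0,…,26}.
Σ(ℓ_i−1) = 27−7 = 20; sign = (−1)^20 = +1.
Check: (7/27) = +1 by Zolotarev.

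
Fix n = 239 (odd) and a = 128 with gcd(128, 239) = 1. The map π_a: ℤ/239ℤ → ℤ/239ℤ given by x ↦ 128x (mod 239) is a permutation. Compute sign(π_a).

+1

Trace 36: π^k(36) = [36, 67, 211, 1, 128, 132, 166] for k=0..6.
π_128 has 15 disjoint cycles with lengths [17, 17, 17, 17, 17, 17, 17, 17, 17, 17, 17, 17, 17, 17, 1] on {0,…,238}.
n − c = 239 − 15 = 224; sign = (−1)^224 = +1.
Via Zolotarev, sign(π_{128}) = (128|239) = +1.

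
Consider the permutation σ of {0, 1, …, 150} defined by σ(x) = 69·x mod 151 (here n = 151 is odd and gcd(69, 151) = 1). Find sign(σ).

+1

Orbit of 105 under x↦69x: [105, 148, 95, 62, 50, 128, 74]… (length divides ord_151(69)).
The orbit structure of x ↦ 69x mod 151: 3 orbits of sizes [75, 75, 1].
sign(π) = (−1)^{n − #cycles} = (−1)^{151−3} = (−1)^148 = +1.
Check: (69/151) = +1 by Zolotarev.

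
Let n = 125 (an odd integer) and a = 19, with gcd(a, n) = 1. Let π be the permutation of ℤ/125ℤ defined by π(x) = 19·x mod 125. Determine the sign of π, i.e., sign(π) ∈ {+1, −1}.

Orbit of 111 under x↦19x: [111, 109, 71, 99, 6, 114, 41]… (length divides ord_125(19)).
Cycle type of π: 50×2 + 10×2 + 2×2 + 1; total 7 cycles.
7 cycles on 125: each ℓ→(−1)^(ℓ−1), product (−1)^118 = +1.
Zolotarev: (19|125) = +1, matching the cycle-count sign.

+1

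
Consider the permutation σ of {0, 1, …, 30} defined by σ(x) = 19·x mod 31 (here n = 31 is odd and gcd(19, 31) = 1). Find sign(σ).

+1

Orbit of 7 under x↦19x: [7, 9, 16, 25, 10, 4, 14]… (length divides ord_31(19)).
Decompose π into cycles: lengths [15, 15, 1] (3 cycles, including the fixed point 0).
With 3 cycles on 31 points, sign = (−1)^{31−3} = +1.
Check: (19/31) = +1 by Zolotarev.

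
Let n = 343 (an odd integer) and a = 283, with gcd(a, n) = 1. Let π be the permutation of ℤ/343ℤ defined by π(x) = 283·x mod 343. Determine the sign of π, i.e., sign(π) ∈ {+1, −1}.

-1

Orbit of 258 under x↦283x: [258, 298, 299, 239, 66, 156, 244]… (length divides ord_343(283)).
Cycle type of π: 294 + 42 + 6 + 1; total 4 cycles.
Σ(ℓ_i−1) = 343−4 = 339; sign = (−1)^339 = -1.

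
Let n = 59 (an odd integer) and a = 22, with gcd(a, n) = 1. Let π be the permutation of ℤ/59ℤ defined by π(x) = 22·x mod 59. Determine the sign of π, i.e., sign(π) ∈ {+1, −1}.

+1

Trace 21: π^k(21) = [21, 49, 16, 57, 15, 35, 3] for k=0..6.
Cycle type of π: 29×2 + 1; total 3 cycles.
3 cycles on 59: each ℓ→(−1)^(ℓ−1), product (−1)^56 = +1.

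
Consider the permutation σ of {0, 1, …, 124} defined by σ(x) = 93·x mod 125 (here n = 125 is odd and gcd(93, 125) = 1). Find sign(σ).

Trace 24: π^k(24) = [24, 107, 76, 68, 74, 7, 26] for k=0..6.
The orbit structure of x ↦ 93x mod 125: 12 orbits of sizes [20, 20, 20, 20, 20, 4, 4, 4, 4, 4, 4, 1].
n − c = 125 − 12 = 113; sign = (−1)^113 = -1.
Via Zolotarev, sign(π_{93}) = (93|125) = -1.

-1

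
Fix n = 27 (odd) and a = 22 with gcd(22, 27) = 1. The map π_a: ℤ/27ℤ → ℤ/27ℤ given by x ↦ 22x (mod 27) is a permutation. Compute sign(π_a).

Trace 19: π^k(19) = [19, 13, 16, 1, 22, 25, 10] for k=0..6.
π_22 has 7 disjoint cycles with lengths [9, 9, 3, 3, 1, 1, 1] on {0,…,26}.
7 cycles on 27: each ℓ→(−1)^(ℓ−1), product (−1)^20 = +1.
Via Zolotarev, sign(π_{22}) = (22|27) = +1.

+1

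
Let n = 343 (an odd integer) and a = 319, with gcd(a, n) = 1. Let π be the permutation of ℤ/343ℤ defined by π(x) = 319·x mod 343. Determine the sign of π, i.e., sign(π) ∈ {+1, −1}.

+1

Start at x=291: 291 → 219 → 232 → 263 → 205 → 225 → 88 → … (one orbit).
Cycle type of π: 147×2 + 21×2 + 3×2 + 1; total 7 cycles.
7 cycles on 343: each ℓ→(−1)^(ℓ−1), product (−1)^336 = +1.
Check: (319/343) = +1 by Zolotarev.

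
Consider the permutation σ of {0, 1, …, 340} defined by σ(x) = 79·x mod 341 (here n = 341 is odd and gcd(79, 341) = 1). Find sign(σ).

+1

Orbit of 294 under x↦79x: [294, 38, 274, 163, 260, 80, 182]… (length divides ord_341(79)).
The orbit structure of x ↦ 79x mod 341: 13 orbits of sizes [30, 30, 30, 30, 30, 30, 30, 30, 30, 30, 30, 10, 1].
341 − 13 = 328 transpositions; sign(π) = (−1)^328 = +1.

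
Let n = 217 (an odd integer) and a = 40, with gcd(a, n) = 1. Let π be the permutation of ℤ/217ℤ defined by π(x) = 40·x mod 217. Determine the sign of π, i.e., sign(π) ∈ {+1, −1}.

Start at x=5: 5 → 200 → 188 → 142 → 38 → 1 → 40 → … (one orbit).
10 cycles of lengths [30, 30, 30, 30, 30, 30, 15, 15, 6, 1].
10 cycles on 217: each ℓ→(−1)^(ℓ−1), product (−1)^207 = -1.
The Jacobi symbol (40|217) = -1 (Zolotarev) agrees.

-1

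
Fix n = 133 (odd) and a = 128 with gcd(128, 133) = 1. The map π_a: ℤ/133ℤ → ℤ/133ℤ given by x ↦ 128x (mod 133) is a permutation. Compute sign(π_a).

Trace 2: π^k(2) = [2, 123, 50, 16, 53, 1, 128] for k=0..6.
10 cycles of lengths [18, 18, 18, 18, 18, 18, 18, 3, 3, 1].
133 − 10 = 123 transpositions; sign(π) = (−1)^123 = -1.
The Jacobi symbol (128|133) = -1 (Zolotarev) agrees.

-1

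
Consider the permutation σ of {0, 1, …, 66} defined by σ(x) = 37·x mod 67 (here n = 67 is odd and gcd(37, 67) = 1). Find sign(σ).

+1

Start at x=29: 29 → 1 → 37 → 29 (one orbit).
Cycle type of π: 3×22 + 1; total 23 cycles.
n − c = 67 − 23 = 44; sign = (−1)^44 = +1.
(37|67)_J = +1 (Zolotarev's lemma cross-check).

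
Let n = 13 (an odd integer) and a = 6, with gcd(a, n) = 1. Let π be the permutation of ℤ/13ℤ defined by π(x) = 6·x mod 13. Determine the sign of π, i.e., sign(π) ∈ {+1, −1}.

Orbit of 2 under x↦6x: [2, 12, 7, 3, 5, 4, 11]… (length divides ord_13(6)).
Cycle type of π: 12 + 1; total 2 cycles.
With 2 cycles on 13 points, sign = (−1)^{13−2} = -1.

-1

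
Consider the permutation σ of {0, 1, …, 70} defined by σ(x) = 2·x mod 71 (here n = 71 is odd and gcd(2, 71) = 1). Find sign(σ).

+1

Start at x=49: 49 → 27 → 54 → 37 → 3 → 6 → 12 → … (one orbit).
Cycle lengths of π_2 on ℤ/71ℤ: [35, 35, 1]; 3 cycles in total.
sign(π) = (−1)^{n − #cycles} = (−1)^{71−3} = (−1)^68 = +1.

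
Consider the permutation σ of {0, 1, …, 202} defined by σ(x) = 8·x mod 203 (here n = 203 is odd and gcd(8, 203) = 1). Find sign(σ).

Start at x=92: 92 → 127 → 1 → 8 → 64 → 106 → 36 → … (one orbit).
14 cycles of lengths [28, 28, 28, 28, 28, 28, 28, 1, 1, 1, 1, 1, 1, 1].
Σ(ℓ_i−1) = 203−14 = 189; sign = (−1)^189 = -1.
Check: (8/203) = -1 by Zolotarev.

-1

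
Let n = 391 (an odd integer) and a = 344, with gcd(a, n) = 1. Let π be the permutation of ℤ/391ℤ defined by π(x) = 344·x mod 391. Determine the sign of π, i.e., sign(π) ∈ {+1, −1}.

-1

Start at x=344: 344 → 254 → 183 → 1 → 344 (one orbit).
104 cycles of lengths [4, 4, 4, 4, 4, 4, 4, 4, 4, 4, 4, 4, 4, 4, 4, 4, 4, 4, 4, 4, 4, 4, 4, 4, 4, 4, 4, 4, 4, 4, 4, 4, 4, 4, 4, 4, 4, 4, 4, 4, 4, 4, 4, 4, 4, 4, 4, 4, 4, 4, 4, 4, 4, 4, 4, 4, 4, 4, 4, 4, 4, 4, 4, 4, 4, 4, 4, 4, 4, 4, 4, 4, 4, 4, 4, 4, 4, 4, 4, 4, 4, 4, 4, 4, 4, 4, 4, 4, 4, 4, 4, 4, 2, 2, 2, 2, 2, 2, 2, 2, 2, 2, 2, 1].
sign(π) = (−1)^{n − #cycles} = (−1)^{391−104} = (−1)^287 = -1.
The Jacobi symbol (344|391) = -1 (Zolotarev) agrees.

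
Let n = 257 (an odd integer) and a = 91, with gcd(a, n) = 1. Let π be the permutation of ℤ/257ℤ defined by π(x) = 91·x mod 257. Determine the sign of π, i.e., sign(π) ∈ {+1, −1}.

-1

Start at x=22: 22 → 203 → 226 → 6 → 32 → 85 → 25 → … (one orbit).
The orbit structure of x ↦ 91x mod 257: 2 orbits of sizes [256, 1].
Σ(ℓ_i−1) = 257−2 = 255; sign = (−1)^255 = -1.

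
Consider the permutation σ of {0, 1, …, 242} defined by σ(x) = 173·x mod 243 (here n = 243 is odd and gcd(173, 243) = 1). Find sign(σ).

Trace 157: π^k(157) = [157, 188, 205, 230, 181, 209, 193] for k=0..6.
Decompose π into cycles: lengths [162, 54, 18, 6, 2, 1] (6 cycles, including the fixed point 0).
243 − 6 = 237 transpositions; sign(π) = (−1)^237 = -1.
The Jacobi symbol (173|243) = -1 (Zolotarev) agrees.

-1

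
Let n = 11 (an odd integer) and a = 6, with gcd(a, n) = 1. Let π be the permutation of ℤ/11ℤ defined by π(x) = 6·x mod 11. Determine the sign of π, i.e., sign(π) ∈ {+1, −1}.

-1

Trace 4: π^k(4) = [4, 2, 1, 6, 3, 7, 9] for k=0..6.
π_6 has 2 disjoint cycles with lengths [10, 1] on {0,…,10}.
2 cycles on 11: each ℓ→(−1)^(ℓ−1), product (−1)^9 = -1.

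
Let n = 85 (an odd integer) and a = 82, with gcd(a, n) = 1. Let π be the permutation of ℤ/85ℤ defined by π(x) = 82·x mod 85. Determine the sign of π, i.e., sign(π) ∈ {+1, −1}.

Start at x=37: 37 → 59 → 78 → 21 → 22 → 19 → 28 → … (one orbit).
Cycle lengths of π_82 on ℤ/85ℤ: [16, 16, 16, 16, 16, 4, 1]; 7 cycles in total.
sign(π) = (−1)^{n − #cycles} = (−1)^{85−7} = (−1)^78 = +1.

+1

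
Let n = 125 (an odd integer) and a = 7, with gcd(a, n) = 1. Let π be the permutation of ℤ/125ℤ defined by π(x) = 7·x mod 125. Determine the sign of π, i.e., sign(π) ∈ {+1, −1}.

-1

Start at x=26: 26 → 57 → 24 → 43 → 51 → 107 → 124 → … (one orbit).
The orbit structure of x ↦ 7x mod 125: 12 orbits of sizes [20, 20, 20, 20, 20, 4, 4, 4, 4, 4, 4, 1].
Σ(ℓ_i−1) = 125−12 = 113; sign = (−1)^113 = -1.
(7|125)_J = -1 (Zolotarev's lemma cross-check).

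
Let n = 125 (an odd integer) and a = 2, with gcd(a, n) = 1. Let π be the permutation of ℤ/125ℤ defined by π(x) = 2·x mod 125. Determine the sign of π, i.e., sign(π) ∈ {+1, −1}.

Trace 6: π^k(6) = [6, 12, 24, 48, 96, 67, 9] for k=0..6.
Decompose π into cycles: lengths [100, 20, 4, 1] (4 cycles, including the fixed point 0).
125 − 4 = 121 transpositions; sign(π) = (−1)^121 = -1.
Via Zolotarev, sign(π_{2}) = (2|125) = -1.

-1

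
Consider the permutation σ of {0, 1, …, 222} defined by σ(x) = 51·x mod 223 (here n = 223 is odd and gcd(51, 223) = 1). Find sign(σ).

-1

Trace 180: π^k(180) = [180, 37, 103, 124, 80, 66, 21] for k=0..6.
The orbit structure of x ↦ 51x mod 223: 2 orbits of sizes [222, 1].
n − c = 223 − 2 = 221; sign = (−1)^221 = -1.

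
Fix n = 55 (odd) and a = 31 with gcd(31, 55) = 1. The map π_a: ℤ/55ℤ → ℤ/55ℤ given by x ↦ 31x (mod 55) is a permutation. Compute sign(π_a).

+1

Trace 26: π^k(26) = [26, 36, 16, 1, 31] for k=0..4.
The orbit structure of x ↦ 31x mod 55: 15 orbits of sizes [5, 5, 5, 5, 5, 5, 5, 5, 5, 5, 1, 1, 1, 1, 1].
n − c = 55 − 15 = 40; sign = (−1)^40 = +1.
Check: (31/55) = +1 by Zolotarev.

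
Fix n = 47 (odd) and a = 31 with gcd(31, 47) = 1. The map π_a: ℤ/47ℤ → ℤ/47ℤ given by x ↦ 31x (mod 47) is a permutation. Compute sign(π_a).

Start at x=8: 8 → 13 → 27 → 38 → 3 → 46 → 16 → … (one orbit).
Cycle type of π: 46 + 1; total 2 cycles.
47 − 2 = 45 transpositions; sign(π) = (−1)^45 = -1.
Via Zolotarev, sign(π_{31}) = (31|47) = -1.

-1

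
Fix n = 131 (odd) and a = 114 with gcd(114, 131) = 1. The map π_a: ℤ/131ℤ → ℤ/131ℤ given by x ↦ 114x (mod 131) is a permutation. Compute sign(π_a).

+1

Start at x=33: 33 → 94 → 105 → 49 → 84 → 13 → 41 → … (one orbit).
3 cycles of lengths [65, 65, 1].
131 − 3 = 128 transpositions; sign(π) = (−1)^128 = +1.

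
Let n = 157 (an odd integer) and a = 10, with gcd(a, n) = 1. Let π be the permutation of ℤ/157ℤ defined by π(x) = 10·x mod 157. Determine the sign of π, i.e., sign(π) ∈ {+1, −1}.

+1

Orbit of 1 under x↦10x: [1, 10, 100, 58, 109, 148, 67]… (length divides ord_157(10)).
Decompose π into cycles: lengths [78, 78, 1] (3 cycles, including the fixed point 0).
n − c = 157 − 3 = 154; sign = (−1)^154 = +1.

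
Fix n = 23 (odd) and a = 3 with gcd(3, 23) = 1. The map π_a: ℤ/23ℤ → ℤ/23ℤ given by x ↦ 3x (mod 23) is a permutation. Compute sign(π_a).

Orbit of 2 under x↦3x: [2, 6, 18, 8, 1, 3, 9]… (length divides ord_23(3)).
Cycle type of π: 11×2 + 1; total 3 cycles.
23 − 3 = 20 transpositions; sign(π) = (−1)^20 = +1.
The Jacobi symbol (3|23) = +1 (Zolotarev) agrees.

+1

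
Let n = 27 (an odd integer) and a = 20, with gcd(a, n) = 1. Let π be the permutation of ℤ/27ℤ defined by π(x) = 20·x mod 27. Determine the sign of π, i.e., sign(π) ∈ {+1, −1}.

-1

Orbit of 23 under x↦20x: [23, 1, 20, 22, 8, 25, 14]… (length divides ord_27(20)).
4 cycles of lengths [18, 6, 2, 1].
4 cycles on 27: each ℓ→(−1)^(ℓ−1), product (−1)^23 = -1.
Zolotarev: (20|27) = -1, matching the cycle-count sign.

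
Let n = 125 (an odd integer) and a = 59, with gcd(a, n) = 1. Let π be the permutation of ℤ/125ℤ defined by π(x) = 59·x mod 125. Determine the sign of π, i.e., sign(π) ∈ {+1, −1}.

+1

Start at x=114: 114 → 101 → 84 → 81 → 29 → 86 → 74 → … (one orbit).
Cycle type of π: 50×2 + 10×2 + 2×2 + 1; total 7 cycles.
With 7 cycles on 125 points, sign = (−1)^{125−7} = +1.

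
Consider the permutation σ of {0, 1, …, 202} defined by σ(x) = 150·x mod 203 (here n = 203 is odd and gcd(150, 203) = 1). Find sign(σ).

Start at x=123: 123 → 180 → 1 → 150 → 170 → 125 → 74 → … (one orbit).
The orbit structure of x ↦ 150x mod 203: 8 orbits of sizes [42, 42, 42, 42, 14, 14, 6, 1].
With 8 cycles on 203 points, sign = (−1)^{203−8} = -1.

-1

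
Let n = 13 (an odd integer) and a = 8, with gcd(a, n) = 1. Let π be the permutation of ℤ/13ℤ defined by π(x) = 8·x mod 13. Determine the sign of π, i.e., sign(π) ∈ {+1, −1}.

Trace 8: π^k(8) = [8, 12, 5, 1] for k=0..3.
4 cycles of lengths [4, 4, 4, 1].
sign(π) = (−1)^{n − #cycles} = (−1)^{13−4} = (−1)^9 = -1.
The Jacobi symbol (8|13) = -1 (Zolotarev) agrees.

-1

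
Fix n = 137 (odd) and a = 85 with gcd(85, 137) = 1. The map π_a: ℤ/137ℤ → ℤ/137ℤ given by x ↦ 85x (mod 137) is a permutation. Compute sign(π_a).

-1

Trace 51: π^k(51) = [51, 88, 82, 120, 62, 64, 97] for k=0..6.
Cycle type of π: 136 + 1; total 2 cycles.
With 2 cycles on 137 points, sign = (−1)^{137−2} = -1.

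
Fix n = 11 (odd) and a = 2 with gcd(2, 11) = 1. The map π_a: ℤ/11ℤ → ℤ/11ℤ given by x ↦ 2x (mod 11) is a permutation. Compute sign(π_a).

Orbit of 1 under x↦2x: [1, 2, 4, 8, 5, 10, 9]… (length divides ord_11(2)).
Decompose π into cycles: lengths [10, 1] (2 cycles, including the fixed point 0).
With 2 cycles on 11 points, sign = (−1)^{11−2} = -1.

-1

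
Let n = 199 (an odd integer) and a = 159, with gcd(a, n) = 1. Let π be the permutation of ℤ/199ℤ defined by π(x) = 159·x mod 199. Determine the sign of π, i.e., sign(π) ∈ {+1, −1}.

Start at x=188: 188 → 42 → 111 → 137 → 92 → 101 → 139 → … (one orbit).
Decompose π into cycles: lengths [66, 66, 66, 1] (4 cycles, including the fixed point 0).
Σ(ℓ_i−1) = 199−4 = 195; sign = (−1)^195 = -1.
Zolotarev: (159|199) = -1, matching the cycle-count sign.

-1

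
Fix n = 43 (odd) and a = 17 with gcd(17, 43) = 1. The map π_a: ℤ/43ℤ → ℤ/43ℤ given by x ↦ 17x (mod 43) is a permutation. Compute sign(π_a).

Orbit of 41 under x↦17x: [41, 9, 24, 21, 13, 6, 16]… (length divides ord_43(17)).
The orbit structure of x ↦ 17x mod 43: 3 orbits of sizes [21, 21, 1].
sign(π) = (−1)^{n − #cycles} = (−1)^{43−3} = (−1)^40 = +1.

+1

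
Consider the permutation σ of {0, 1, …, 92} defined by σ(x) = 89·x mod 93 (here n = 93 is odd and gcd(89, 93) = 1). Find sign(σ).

+1

Start at x=64: 64 → 23 → 1 → 89 → 16 → 29 → 70 → … (one orbit).
The orbit structure of x ↦ 89x mod 93: 11 orbits of sizes [10, 10, 10, 10, 10, 10, 10, 10, 10, 2, 1].
n − c = 93 − 11 = 82; sign = (−1)^82 = +1.
(89|93)_J = +1 (Zolotarev's lemma cross-check).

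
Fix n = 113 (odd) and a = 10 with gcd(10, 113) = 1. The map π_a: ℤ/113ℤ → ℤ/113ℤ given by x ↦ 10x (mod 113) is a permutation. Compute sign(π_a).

Orbit of 110 under x↦10x: [110, 83, 39, 51, 58, 15, 37]… (length divides ord_113(10)).
Cycle type of π: 112 + 1; total 2 cycles.
n − c = 113 − 2 = 111; sign = (−1)^111 = -1.
(10|113)_J = -1 (Zolotarev's lemma cross-check).

-1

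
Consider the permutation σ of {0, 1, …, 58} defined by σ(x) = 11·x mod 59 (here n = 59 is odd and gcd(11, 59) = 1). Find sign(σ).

Start at x=33: 33 → 9 → 40 → 27 → 2 → 22 → 6 → … (one orbit).
The orbit structure of x ↦ 11x mod 59: 2 orbits of sizes [58, 1].
sign(π) = (−1)^{n − #cycles} = (−1)^{59−2} = (−1)^57 = -1.
Zolotarev: (11|59) = -1, matching the cycle-count sign.

-1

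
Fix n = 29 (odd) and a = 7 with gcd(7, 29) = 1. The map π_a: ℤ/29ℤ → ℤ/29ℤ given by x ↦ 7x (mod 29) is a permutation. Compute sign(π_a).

Orbit of 7 under x↦7x: [7, 20, 24, 23, 16, 25, 1]… (length divides ord_29(7)).
Cycle lengths of π_7 on ℤ/29ℤ: [7, 7, 7, 7, 1]; 5 cycles in total.
With 5 cycles on 29 points, sign = (−1)^{29−5} = +1.
Via Zolotarev, sign(π_{7}) = (7|29) = +1.

+1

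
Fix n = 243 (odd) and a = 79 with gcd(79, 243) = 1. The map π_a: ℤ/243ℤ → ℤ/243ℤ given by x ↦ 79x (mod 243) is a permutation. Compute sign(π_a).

Start at x=67: 67 → 190 → 187 → 193 → 181 → 205 → 157 → … (one orbit).
Cycle lengths of π_79 on ℤ/243ℤ: [81, 81, 27, 27, 9, 9, 3, 3, 1, 1, 1]; 11 cycles in total.
sign(π) = (−1)^{n − #cycles} = (−1)^{243−11} = (−1)^232 = +1.
Zolotarev: (79|243) = +1, matching the cycle-count sign.

+1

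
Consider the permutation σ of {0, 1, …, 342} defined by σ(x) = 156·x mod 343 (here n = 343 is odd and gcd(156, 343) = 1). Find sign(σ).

+1

Trace 317: π^k(317) = [317, 60, 99, 9, 32, 190, 142] for k=0..6.
Cycle lengths of π_156 on ℤ/343ℤ: [147, 147, 21, 21, 3, 3, 1]; 7 cycles in total.
7 cycles on 343: each ℓ→(−1)^(ℓ−1), product (−1)^336 = +1.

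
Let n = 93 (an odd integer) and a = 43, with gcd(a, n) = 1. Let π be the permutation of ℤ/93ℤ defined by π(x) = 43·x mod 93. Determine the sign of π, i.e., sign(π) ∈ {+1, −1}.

-1

Orbit of 34 under x↦43x: [34, 67, 91, 7, 22, 16, 37]… (length divides ord_93(43)).
6 cycles of lengths [30, 30, 30, 1, 1, 1].
Σ(ℓ_i−1) = 93−6 = 87; sign = (−1)^87 = -1.
(43|93)_J = -1 (Zolotarev's lemma cross-check).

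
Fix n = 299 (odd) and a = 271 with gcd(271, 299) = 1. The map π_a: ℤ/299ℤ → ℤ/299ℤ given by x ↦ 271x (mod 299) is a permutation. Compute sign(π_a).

Start at x=82: 82 → 96 → 3 → 215 → 259 → 223 → 35 → … (one orbit).
The orbit structure of x ↦ 271x mod 299: 6 orbits of sizes [132, 132, 12, 11, 11, 1].
n − c = 299 − 6 = 293; sign = (−1)^293 = -1.
Zolotarev: (271|299) = -1, matching the cycle-count sign.

-1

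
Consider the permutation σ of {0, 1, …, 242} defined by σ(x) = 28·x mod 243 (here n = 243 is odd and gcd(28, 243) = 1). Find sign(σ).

+1

Orbit of 136 under x↦28x: [136, 163, 190, 217, 1, 28, 55]… (length divides ord_243(28)).
π_28 has 63 disjoint cycles with lengths [9, 9, 9, 9, 9, 9, 9, 9, 9, 9, 9, 9, 9, 9, 9, 9, 9, 9, 3, 3, 3, 3, 3, 3, 3, 3, 3, 3, 3, 3, 3, 3, 3, 3, 3, 3, 1, 1, 1, 1, 1, 1, 1, 1, 1, 1, 1, 1, 1, 1, 1, 1, 1, 1, 1, 1, 1, 1, 1, 1, 1, 1, 1] on {0,…,242}.
sign(π) = (−1)^{n − #cycles} = (−1)^{243−63} = (−1)^180 = +1.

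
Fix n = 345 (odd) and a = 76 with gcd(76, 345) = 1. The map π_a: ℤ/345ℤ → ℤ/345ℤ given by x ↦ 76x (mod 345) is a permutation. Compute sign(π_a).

-1

Trace 196: π^k(196) = [196, 61, 151, 91, 16, 181, 301] for k=0..6.
Cycle type of π: 22×15 + 1×15; total 30 cycles.
With 30 cycles on 345 points, sign = (−1)^{345−30} = -1.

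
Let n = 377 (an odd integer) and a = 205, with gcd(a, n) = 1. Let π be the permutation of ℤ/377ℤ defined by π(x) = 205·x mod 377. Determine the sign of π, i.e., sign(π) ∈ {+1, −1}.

-1

Orbit of 244 under x↦205x: [244, 256, 77, 328, 134, 326, 101]… (length divides ord_377(205)).
Cycle lengths of π_205 on ℤ/377ℤ: [84, 84, 84, 84, 28, 6, 6, 1]; 8 cycles in total.
sign(π) = (−1)^{n − #cycles} = (−1)^{377−8} = (−1)^369 = -1.
Check: (205/377) = -1 by Zolotarev.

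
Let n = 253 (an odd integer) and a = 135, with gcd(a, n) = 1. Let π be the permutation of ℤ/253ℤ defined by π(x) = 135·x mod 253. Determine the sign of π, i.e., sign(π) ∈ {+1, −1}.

-1

Trace 42: π^k(42) = [42, 104, 125, 177, 113, 75, 5] for k=0..6.
π_135 has 6 disjoint cycles with lengths [110, 110, 22, 5, 5, 1] on {0,…,252}.
253 − 6 = 247 transpositions; sign(π) = (−1)^247 = -1.
Via Zolotarev, sign(π_{135}) = (135|253) = -1.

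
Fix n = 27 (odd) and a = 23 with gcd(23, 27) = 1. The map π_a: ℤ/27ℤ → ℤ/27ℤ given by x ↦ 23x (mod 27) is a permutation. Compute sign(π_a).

-1

Start at x=14: 14 → 25 → 8 → 22 → 20 → 1 → 23 → … (one orbit).
Cycle type of π: 18 + 6 + 2 + 1; total 4 cycles.
With 4 cycles on 27 points, sign = (−1)^{27−4} = -1.
Zolotarev: (23|27) = -1, matching the cycle-count sign.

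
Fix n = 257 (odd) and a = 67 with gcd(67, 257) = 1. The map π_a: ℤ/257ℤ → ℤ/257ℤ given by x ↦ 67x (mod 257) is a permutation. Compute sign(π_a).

+1

Trace 35: π^k(35) = [35, 32, 88, 242, 23, 256, 190] for k=0..6.
Decompose π into cycles: lengths [64, 64, 64, 64, 1] (5 cycles, including the fixed point 0).
With 5 cycles on 257 points, sign = (−1)^{257−5} = +1.
(67|257)_J = +1 (Zolotarev's lemma cross-check).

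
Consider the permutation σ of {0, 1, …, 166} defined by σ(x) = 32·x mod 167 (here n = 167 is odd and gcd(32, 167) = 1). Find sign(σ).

+1

Trace 126: π^k(126) = [126, 24, 100, 27, 29, 93, 137] for k=0..6.
Decompose π into cycles: lengths [83, 83, 1] (3 cycles, including the fixed point 0).
n − c = 167 − 3 = 164; sign = (−1)^164 = +1.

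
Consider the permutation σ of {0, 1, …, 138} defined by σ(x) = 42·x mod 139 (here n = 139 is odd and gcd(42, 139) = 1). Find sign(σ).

Orbit of 96 under x↦42x: [96, 1, 42]… (length divides ord_139(42)).
Cycle lengths of π_42 on ℤ/139ℤ: [3, 3, 3, 3, 3, 3, 3, 3, 3, 3, 3, 3, 3, 3, 3, 3, 3, 3, 3, 3, 3, 3, 3, 3, 3, 3, 3, 3, 3, 3, 3, 3, 3, 3, 3, 3, 3, 3, 3, 3, 3, 3, 3, 3, 3, 3, 1]; 47 cycles in total.
47 cycles on 139: each ℓ→(−1)^(ℓ−1), product (−1)^92 = +1.
The Jacobi symbol (42|139) = +1 (Zolotarev) agrees.

+1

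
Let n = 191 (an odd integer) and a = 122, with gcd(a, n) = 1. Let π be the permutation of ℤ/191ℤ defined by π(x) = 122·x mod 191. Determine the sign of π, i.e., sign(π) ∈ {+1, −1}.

Trace 37: π^k(37) = [37, 121, 55, 25, 185, 32, 84] for k=0..6.
Decompose π into cycles: lengths [38, 38, 38, 38, 38, 1] (6 cycles, including the fixed point 0).
6 cycles on 191: each ℓ→(−1)^(ℓ−1), product (−1)^185 = -1.
The Jacobi symbol (122|191) = -1 (Zolotarev) agrees.

-1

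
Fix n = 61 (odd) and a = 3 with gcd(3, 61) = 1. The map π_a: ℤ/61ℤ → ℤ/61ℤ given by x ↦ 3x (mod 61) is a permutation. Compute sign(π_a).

Start at x=1: 1 → 3 → 9 → 27 → 20 → 60 → 58 → … (one orbit).
The orbit structure of x ↦ 3x mod 61: 7 orbits of sizes [10, 10, 10, 10, 10, 10, 1].
7 cycles on 61: each ℓ→(−1)^(ℓ−1), product (−1)^54 = +1.
Via Zolotarev, sign(π_{3}) = (3|61) = +1.

+1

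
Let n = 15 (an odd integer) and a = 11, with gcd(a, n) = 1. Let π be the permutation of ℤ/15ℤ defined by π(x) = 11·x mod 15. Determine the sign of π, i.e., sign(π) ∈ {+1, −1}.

Orbit of 11 under x↦11x: [11, 1]… (length divides ord_15(11)).
Cycle type of π: 2×5 + 1×5; total 10 cycles.
15 − 10 = 5 transpositions; sign(π) = (−1)^5 = -1.
Via Zolotarev, sign(π_{11}) = (11|15) = -1.

-1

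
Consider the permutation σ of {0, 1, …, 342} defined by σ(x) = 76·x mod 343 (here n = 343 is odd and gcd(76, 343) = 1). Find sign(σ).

-1

Trace 337: π^k(337) = [337, 230, 330, 41, 29, 146, 120] for k=0..6.
Decompose π into cycles: lengths [98, 98, 98, 14, 14, 14, 2, 2, 2, 1] (10 cycles, including the fixed point 0).
343 − 10 = 333 transpositions; sign(π) = (−1)^333 = -1.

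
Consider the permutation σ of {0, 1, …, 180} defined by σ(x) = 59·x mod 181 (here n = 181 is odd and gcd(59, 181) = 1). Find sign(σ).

Start at x=125: 125 → 135 → 1 → 59 → 42 → 125 (one orbit).
The orbit structure of x ↦ 59x mod 181: 37 orbits of sizes [5, 5, 5, 5, 5, 5, 5, 5, 5, 5, 5, 5, 5, 5, 5, 5, 5, 5, 5, 5, 5, 5, 5, 5, 5, 5, 5, 5, 5, 5, 5, 5, 5, 5, 5, 5, 1].
37 cycles on 181: each ℓ→(−1)^(ℓ−1), product (−1)^144 = +1.

+1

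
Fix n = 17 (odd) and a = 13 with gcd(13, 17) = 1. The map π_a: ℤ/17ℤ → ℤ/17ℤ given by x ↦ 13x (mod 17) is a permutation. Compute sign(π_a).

Orbit of 4 under x↦13x: [4, 1, 13, 16]… (length divides ord_17(13)).
Cycle type of π: 4×4 + 1; total 5 cycles.
Σ(ℓ_i−1) = 17−5 = 12; sign = (−1)^12 = +1.
Check: (13/17) = +1 by Zolotarev.

+1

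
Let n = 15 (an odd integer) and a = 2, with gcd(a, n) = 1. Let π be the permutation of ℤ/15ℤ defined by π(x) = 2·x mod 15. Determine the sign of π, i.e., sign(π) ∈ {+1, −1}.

+1

Trace 1: π^k(1) = [1, 2, 4, 8] for k=0..3.
5 cycles of lengths [4, 4, 4, 2, 1].
5 cycles on 15: each ℓ→(−1)^(ℓ−1), product (−1)^10 = +1.
(2|15)_J = +1 (Zolotarev's lemma cross-check).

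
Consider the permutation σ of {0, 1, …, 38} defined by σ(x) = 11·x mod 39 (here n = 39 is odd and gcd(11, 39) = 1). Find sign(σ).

Start at x=8: 8 → 10 → 32 → 1 → 11 → 4 → 5 → … (one orbit).
Cycle type of π: 12×3 + 2 + 1; total 5 cycles.
39 − 5 = 34 transpositions; sign(π) = (−1)^34 = +1.
The Jacobi symbol (11|39) = +1 (Zolotarev) agrees.

+1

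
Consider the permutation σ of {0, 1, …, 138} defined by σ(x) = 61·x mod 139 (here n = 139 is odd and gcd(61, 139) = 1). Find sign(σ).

-1

Trace 82: π^k(82) = [82, 137, 17, 64, 12, 37, 33] for k=0..6.
2 cycles of lengths [138, 1].
With 2 cycles on 139 points, sign = (−1)^{139−2} = -1.
(61|139)_J = -1 (Zolotarev's lemma cross-check).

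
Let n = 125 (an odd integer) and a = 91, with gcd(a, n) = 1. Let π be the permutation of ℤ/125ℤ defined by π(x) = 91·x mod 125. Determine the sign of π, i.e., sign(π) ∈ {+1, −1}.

+1

Orbit of 1 under x↦91x: [1, 91, 31, 71, 86, 76, 41]… (length divides ord_125(91)).
Decompose π into cycles: lengths [25, 25, 25, 25, 5, 5, 5, 5, 1, 1, 1, 1, 1] (13 cycles, including the fixed point 0).
125 − 13 = 112 transpositions; sign(π) = (−1)^112 = +1.
(91|125)_J = +1 (Zolotarev's lemma cross-check).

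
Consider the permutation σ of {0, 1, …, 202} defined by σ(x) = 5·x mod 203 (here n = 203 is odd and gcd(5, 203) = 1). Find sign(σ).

Trace 141: π^k(141) = [141, 96, 74, 167, 23, 115, 169] for k=0..6.
π_5 has 8 disjoint cycles with lengths [42, 42, 42, 42, 14, 14, 6, 1] on {0,…,202}.
203 − 8 = 195 transpositions; sign(π) = (−1)^195 = -1.
Via Zolotarev, sign(π_{5}) = (5|203) = -1.

-1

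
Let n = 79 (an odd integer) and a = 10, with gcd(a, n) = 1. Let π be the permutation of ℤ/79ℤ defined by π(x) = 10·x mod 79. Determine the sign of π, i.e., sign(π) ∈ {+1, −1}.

Orbit of 21 under x↦10x: [21, 52, 46, 65, 18, 22, 62]… (length divides ord_79(10)).
Decompose π into cycles: lengths [13, 13, 13, 13, 13, 13, 1] (7 cycles, including the fixed point 0).
n − c = 79 − 7 = 72; sign = (−1)^72 = +1.
The Jacobi symbol (10|79) = +1 (Zolotarev) agrees.

+1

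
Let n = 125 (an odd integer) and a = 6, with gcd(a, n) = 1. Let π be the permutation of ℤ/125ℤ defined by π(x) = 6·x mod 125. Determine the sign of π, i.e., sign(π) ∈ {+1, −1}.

Trace 61: π^k(61) = [61, 116, 71, 51, 56, 86, 16] for k=0..6.
The orbit structure of x ↦ 6x mod 125: 13 orbits of sizes [25, 25, 25, 25, 5, 5, 5, 5, 1, 1, 1, 1, 1].
125 − 13 = 112 transpositions; sign(π) = (−1)^112 = +1.
Zolotarev: (6|125) = +1, matching the cycle-count sign.

+1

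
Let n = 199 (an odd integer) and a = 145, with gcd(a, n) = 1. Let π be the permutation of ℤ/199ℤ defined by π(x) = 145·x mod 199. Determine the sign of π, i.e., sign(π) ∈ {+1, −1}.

Orbit of 63 under x↦145x: [63, 180, 31, 117, 50, 86, 132]… (length divides ord_199(145)).
The orbit structure of x ↦ 145x mod 199: 3 orbits of sizes [99, 99, 1].
3 cycles on 199: each ℓ→(−1)^(ℓ−1), product (−1)^196 = +1.

+1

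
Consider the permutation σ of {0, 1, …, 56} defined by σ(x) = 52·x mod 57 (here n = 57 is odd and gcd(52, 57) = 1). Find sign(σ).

Orbit of 49 under x↦52x: [49, 40, 28, 31, 16, 34, 1]… (length divides ord_57(52)).
π_52 has 6 disjoint cycles with lengths [18, 18, 18, 1, 1, 1] on {0,…,56}.
Σ(ℓ_i−1) = 57−6 = 51; sign = (−1)^51 = -1.

-1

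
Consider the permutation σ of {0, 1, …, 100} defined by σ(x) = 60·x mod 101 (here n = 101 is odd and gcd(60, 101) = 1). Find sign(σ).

-1

Orbit of 65 under x↦60x: [65, 62, 84, 91, 6, 57, 87]… (length divides ord_101(60)).
Decompose π into cycles: lengths [20, 20, 20, 20, 20, 1] (6 cycles, including the fixed point 0).
sign(π) = (−1)^{n − #cycles} = (−1)^{101−6} = (−1)^95 = -1.
The Jacobi symbol (60|101) = -1 (Zolotarev) agrees.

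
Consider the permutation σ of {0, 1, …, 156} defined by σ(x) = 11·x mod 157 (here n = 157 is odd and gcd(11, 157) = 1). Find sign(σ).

Start at x=9: 9 → 99 → 147 → 47 → 46 → 35 → 71 → … (one orbit).
Cycle lengths of π_11 on ℤ/157ℤ: [39, 39, 39, 39, 1]; 5 cycles in total.
sign(π) = (−1)^{n − #cycles} = (−1)^{157−5} = (−1)^152 = +1.
(11|157)_J = +1 (Zolotarev's lemma cross-check).

+1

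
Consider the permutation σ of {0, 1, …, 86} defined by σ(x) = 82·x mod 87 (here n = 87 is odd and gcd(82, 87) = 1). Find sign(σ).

+1

Start at x=16: 16 → 7 → 52 → 1 → 82 → 25 → 49 → 16 (one orbit).
15 cycles of lengths [7, 7, 7, 7, 7, 7, 7, 7, 7, 7, 7, 7, 1, 1, 1].
87 − 15 = 72 transpositions; sign(π) = (−1)^72 = +1.
(82|87)_J = +1 (Zolotarev's lemma cross-check).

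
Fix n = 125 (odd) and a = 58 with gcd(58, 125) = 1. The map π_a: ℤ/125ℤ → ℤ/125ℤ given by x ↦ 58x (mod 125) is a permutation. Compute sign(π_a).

Start at x=83: 83 → 64 → 87 → 46 → 43 → 119 → 27 → … (one orbit).
Cycle lengths of π_58 on ℤ/125ℤ: [100, 20, 4, 1]; 4 cycles in total.
125 − 4 = 121 transpositions; sign(π) = (−1)^121 = -1.
Check: (58/125) = -1 by Zolotarev.

-1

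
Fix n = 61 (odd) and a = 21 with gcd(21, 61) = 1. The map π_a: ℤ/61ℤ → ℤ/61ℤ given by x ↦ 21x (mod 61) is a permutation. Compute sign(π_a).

-1

Orbit of 32 under x↦21x: [32, 1, 21, 14, 50, 13, 29]… (length divides ord_61(21)).
6 cycles of lengths [12, 12, 12, 12, 12, 1].
sign(π) = (−1)^{n − #cycles} = (−1)^{61−6} = (−1)^55 = -1.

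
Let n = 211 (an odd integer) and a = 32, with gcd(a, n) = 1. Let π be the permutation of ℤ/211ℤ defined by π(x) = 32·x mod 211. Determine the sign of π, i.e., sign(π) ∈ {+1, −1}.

Start at x=94: 94 → 54 → 40 → 14 → 26 → 199 → 38 → … (one orbit).
Decompose π into cycles: lengths [42, 42, 42, 42, 42, 1] (6 cycles, including the fixed point 0).
sign(π) = (−1)^{n − #cycles} = (−1)^{211−6} = (−1)^205 = -1.
Zolotarev: (32|211) = -1, matching the cycle-count sign.

-1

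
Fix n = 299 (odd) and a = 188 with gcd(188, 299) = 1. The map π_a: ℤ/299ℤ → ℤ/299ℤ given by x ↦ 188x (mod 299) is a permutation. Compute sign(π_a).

-1

Start at x=165: 165 → 223 → 64 → 72 → 81 → 278 → 238 → … (one orbit).
Cycle lengths of π_188 on ℤ/299ℤ: [132, 132, 12, 11, 11, 1]; 6 cycles in total.
sign(π) = (−1)^{n − #cycles} = (−1)^{299−6} = (−1)^293 = -1.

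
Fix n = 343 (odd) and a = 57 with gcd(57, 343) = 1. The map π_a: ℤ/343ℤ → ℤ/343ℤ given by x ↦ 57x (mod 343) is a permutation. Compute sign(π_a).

+1

Orbit of 141 under x↦57x: [141, 148, 204, 309, 120, 323, 232]… (length divides ord_343(57)).
19 cycles of lengths [49, 49, 49, 49, 49, 49, 7, 7, 7, 7, 7, 7, 1, 1, 1, 1, 1, 1, 1].
19 cycles on 343: each ℓ→(−1)^(ℓ−1), product (−1)^324 = +1.
(57|343)_J = +1 (Zolotarev's lemma cross-check).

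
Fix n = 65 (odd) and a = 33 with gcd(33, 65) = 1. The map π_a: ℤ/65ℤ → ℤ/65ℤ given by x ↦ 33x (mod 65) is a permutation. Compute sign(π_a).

+1

Start at x=16: 16 → 8 → 4 → 2 → 1 → 33 → 49 → … (one orbit).
Cycle lengths of π_33 on ℤ/65ℤ: [12, 12, 12, 12, 12, 4, 1]; 7 cycles in total.
n − c = 65 − 7 = 58; sign = (−1)^58 = +1.
The Jacobi symbol (33|65) = +1 (Zolotarev) agrees.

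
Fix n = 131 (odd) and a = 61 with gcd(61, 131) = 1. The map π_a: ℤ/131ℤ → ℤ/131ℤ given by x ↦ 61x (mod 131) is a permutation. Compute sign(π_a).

Start at x=58: 58 → 1 → 61 → 53 → 89 → 58 (one orbit).
π_61 has 27 disjoint cycles with lengths [5, 5, 5, 5, 5, 5, 5, 5, 5, 5, 5, 5, 5, 5, 5, 5, 5, 5, 5, 5, 5, 5, 5, 5, 5, 5, 1] on {0,…,130}.
sign(π) = (−1)^{n − #cycles} = (−1)^{131−27} = (−1)^104 = +1.

+1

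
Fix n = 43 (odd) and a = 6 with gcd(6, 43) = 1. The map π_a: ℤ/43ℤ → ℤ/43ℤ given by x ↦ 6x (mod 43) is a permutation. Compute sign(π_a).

+1

Orbit of 1 under x↦6x: [1, 6, 36]… (length divides ord_43(6)).
Cycle lengths of π_6 on ℤ/43ℤ: [3, 3, 3, 3, 3, 3, 3, 3, 3, 3, 3, 3, 3, 3, 1]; 15 cycles in total.
sign(π) = (−1)^{n − #cycles} = (−1)^{43−15} = (−1)^28 = +1.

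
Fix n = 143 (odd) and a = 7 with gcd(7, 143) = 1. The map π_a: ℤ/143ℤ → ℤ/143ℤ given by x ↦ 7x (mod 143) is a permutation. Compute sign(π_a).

Orbit of 36 under x↦7x: [36, 109, 48, 50, 64, 19, 133]… (length divides ord_143(7)).
π_7 has 5 disjoint cycles with lengths [60, 60, 12, 10, 1] on {0,…,142}.
Σ(ℓ_i−1) = 143−5 = 138; sign = (−1)^138 = +1.

+1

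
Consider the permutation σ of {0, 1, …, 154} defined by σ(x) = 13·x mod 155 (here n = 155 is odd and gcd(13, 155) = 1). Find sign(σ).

Trace 1: π^k(1) = [1, 13, 14, 27, 41, 68, 109] for k=0..6.
Cycle lengths of π_13 on ℤ/155ℤ: [60, 60, 30, 4, 1]; 5 cycles in total.
5 cycles on 155: each ℓ→(−1)^(ℓ−1), product (−1)^150 = +1.
Check: (13/155) = +1 by Zolotarev.

+1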